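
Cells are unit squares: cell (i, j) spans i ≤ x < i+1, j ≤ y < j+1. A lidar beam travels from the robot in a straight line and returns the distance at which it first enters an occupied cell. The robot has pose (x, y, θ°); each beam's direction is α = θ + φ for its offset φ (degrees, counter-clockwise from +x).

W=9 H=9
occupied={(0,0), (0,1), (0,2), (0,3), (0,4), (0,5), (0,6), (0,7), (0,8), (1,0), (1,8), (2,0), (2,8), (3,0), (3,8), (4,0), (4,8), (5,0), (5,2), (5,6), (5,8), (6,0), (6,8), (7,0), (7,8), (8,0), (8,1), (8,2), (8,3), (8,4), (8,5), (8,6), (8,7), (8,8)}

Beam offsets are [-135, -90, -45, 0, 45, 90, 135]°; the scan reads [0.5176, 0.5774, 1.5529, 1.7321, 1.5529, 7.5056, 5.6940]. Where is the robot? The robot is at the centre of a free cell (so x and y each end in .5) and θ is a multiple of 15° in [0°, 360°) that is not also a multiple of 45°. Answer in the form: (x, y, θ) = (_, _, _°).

The pose lattice has 47·16 = 752 candidates. Test each by forward raycasting.
  (6.5, 5.5, 300°): beam 1 = 5.6940 ≠ 0.5176 ✗
  (1.5, 6.5, 60°): beam 1 = 5.6940 ≠ 0.5176 ✗
  (7.5, 2.5, 120°): beam 3 = 1.9319 ≠ 1.5529 ✗
  (2.5, 4.5, 285°): beam 1 = 1.7321 ≠ 0.5176 ✗
  …
  (7.5, 6.5, 120°): r_1=0.5176, r_2=0.5774, r_3=1.5529, r_4=1.7321, r_5=1.5529, r_6=7.5056, r_7=5.6940 — all match ✓
Unique over the lattice → pose = (7.5, 6.5, 120°).

(x, y, θ) = (7.5, 6.5, 120°)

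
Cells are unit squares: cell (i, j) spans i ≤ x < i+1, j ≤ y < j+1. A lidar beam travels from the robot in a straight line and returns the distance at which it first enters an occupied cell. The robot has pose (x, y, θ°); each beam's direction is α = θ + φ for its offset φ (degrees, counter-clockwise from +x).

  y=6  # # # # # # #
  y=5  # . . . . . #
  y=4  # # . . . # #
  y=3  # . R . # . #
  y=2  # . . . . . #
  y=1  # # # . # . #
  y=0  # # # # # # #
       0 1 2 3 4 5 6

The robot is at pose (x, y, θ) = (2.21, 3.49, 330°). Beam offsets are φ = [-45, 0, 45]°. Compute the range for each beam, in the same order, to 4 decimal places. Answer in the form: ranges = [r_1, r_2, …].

beam 1: φ=-45°, α=285°
  dir = (cos 285°, sin 285°) = (0.2588, -0.9659); from cell (2,3)
  next x-line at t=3.0523, next y-line at t=0.5073; Δt_x=3.8637, Δt_y=1.0353
    y: enter (2,2) at t=0.5073
    y: enter (2,1) at t=1.5426 ← occupied
  → r_1 = 1.5426
beam 2: φ=0°, α=330°
  dir = (cos 330°, sin 330°) = (0.8660, -0.5000); from cell (2,3)
  next x-line at t=0.9122, next y-line at t=0.9800; Δt_x=1.1547, Δt_y=2.0000
    x: enter (3,3) at t=0.9122
    y: enter (3,2) at t=0.9800
    x: enter (4,2) at t=2.0669
    y: enter (4,1) at t=2.9800 ← occupied
  → r_2 = 2.9800
beam 3: φ=45°, α=15°
  dir = (cos 15°, sin 15°) = (0.9659, 0.2588); from cell (2,3)
  next x-line at t=0.8179, next y-line at t=1.9705; Δt_x=1.0353, Δt_y=3.8637
    x: enter (3,3) at t=0.8179
    x: enter (4,3) at t=1.8531 ← occupied
  → r_3 = 1.8531

ranges = [1.5426, 2.9800, 1.8531]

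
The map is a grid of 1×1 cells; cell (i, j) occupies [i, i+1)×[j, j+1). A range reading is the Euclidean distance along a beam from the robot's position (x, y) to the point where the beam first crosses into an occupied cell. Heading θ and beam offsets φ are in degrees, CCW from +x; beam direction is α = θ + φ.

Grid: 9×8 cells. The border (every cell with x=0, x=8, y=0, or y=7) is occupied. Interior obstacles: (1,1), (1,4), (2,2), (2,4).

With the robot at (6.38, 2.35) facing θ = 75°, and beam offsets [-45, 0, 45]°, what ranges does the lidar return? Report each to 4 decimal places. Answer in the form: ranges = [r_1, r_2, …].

ranges = [1.8706, 4.8140, 5.3694]

beam 1: φ=-45°, α=30°
  cosα=0.8660 sinα=0.5000 | (6,2) | tMaxX 0.7159 tMaxY 1.3000 | tΔX 1.1547 tΔY 2.0000
    t=0.7159 [x] (7,2)
    t=1.3000 [y] (7,3)
    t=1.8706 [x] (8,3) — stop
  → r_1 = 1.8706
beam 2: φ=0°, α=75°
  cosα=0.2588 sinα=0.9659 | (6,2) | tMaxX 2.3955 tMaxY 0.6729 | tΔX 3.8637 tΔY 1.0353
    t=0.6729 [y] (6,3)
    t=1.7082 [y] (6,4)
    t=2.3955 [x] (7,4)
    t=2.7435 [y] (7,5)
    t=3.7788 [y] (7,6)
    t=4.8140 [y] (7,7) — stop
  → r_2 = 4.8140
beam 3: φ=45°, α=120°
  cosα=-0.5000 sinα=0.8660 | (6,2) | tMaxX 0.7600 tMaxY 0.7506 | tΔX 2.0000 tΔY 1.1547
    t=0.7506 [y] (6,3)
    t=0.7600 [x] (5,3)
    t=1.9053 [y] (5,4)
    t=2.7600 [x] (4,4)
    t=3.0600 [y] (4,5)
    t=4.2147 [y] (4,6)
    t=4.7600 [x] (3,6)
    t=5.3694 [y] (3,7) — stop
  → r_3 = 5.3694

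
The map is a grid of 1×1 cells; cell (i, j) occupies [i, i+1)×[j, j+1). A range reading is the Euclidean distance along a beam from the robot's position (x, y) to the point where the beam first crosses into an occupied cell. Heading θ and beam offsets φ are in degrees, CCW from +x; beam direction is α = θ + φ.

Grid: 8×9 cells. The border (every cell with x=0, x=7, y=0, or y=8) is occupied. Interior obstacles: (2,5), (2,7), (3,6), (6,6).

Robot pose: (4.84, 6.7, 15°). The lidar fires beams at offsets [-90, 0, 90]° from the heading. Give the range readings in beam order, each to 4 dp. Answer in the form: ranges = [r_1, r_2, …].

ranges = [5.9011, 2.2362, 1.3459]

beam 1: φ=-90°, α=285°
  d=(0.2588,-0.9659)  start (4,6)  tX=0.6182 tY=0.7247  stride 1/|dx|=3.8637 1/|dy|=1.0353
    cross x-line → (5,6), t=0.6182
    cross y-line → (5,5), t=0.7247
    cross y-line → (5,4), t=1.7600
    cross y-line → (5,3), t=2.7952
    cross y-line → (5,2), t=3.8305
    cross x-line → (6,2), t=4.4819
    cross y-line → (6,1), t=4.8658
    cross y-line → (6,0), t=5.9011 (wall)
  → r_1 = 5.9011
beam 2: φ=0°, α=15°
  d=(0.9659,0.2588)  start (4,6)  tX=0.1656 tY=1.1591  stride 1/|dx|=1.0353 1/|dy|=3.8637
    cross x-line → (5,6), t=0.1656
    cross y-line → (5,7), t=1.1591
    cross x-line → (6,7), t=1.2009
    cross x-line → (7,7), t=2.2362 (wall)
  → r_2 = 2.2362
beam 3: φ=90°, α=105°
  d=(-0.2588,0.9659)  start (4,6)  tX=3.2455 tY=0.3106  stride 1/|dx|=3.8637 1/|dy|=1.0353
    cross y-line → (4,7), t=0.3106
    cross y-line → (4,8), t=1.3459 (wall)
  → r_3 = 1.3459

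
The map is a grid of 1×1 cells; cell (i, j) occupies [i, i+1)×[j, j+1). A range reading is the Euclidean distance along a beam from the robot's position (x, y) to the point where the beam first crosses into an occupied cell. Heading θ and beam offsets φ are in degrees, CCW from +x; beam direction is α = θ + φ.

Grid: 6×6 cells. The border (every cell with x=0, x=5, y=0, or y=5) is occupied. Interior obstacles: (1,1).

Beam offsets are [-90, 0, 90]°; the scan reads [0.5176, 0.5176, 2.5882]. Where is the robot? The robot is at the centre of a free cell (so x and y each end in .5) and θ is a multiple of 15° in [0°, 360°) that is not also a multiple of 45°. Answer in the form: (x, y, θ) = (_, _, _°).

(x, y, θ) = (2.5, 1.5, 285°)

The pose lattice has 15·16 = 240 candidates. Test each by forward raycasting.
  (3.5, 2.5, 150°): beam 1 = 2.8868 ≠ 0.5176 ✗
  (3.5, 4.5, 120°): beam 1 = 1.0000 ≠ 0.5176 ✗
  (1.5, 4.5, 195°): beam 3 = 3.6235 ≠ 2.5882 ✗
  (1.5, 3.5, 165°): beam 1 = 1.5529 ≠ 0.5176 ✗
  …
  (2.5, 1.5, 285°): r_1=0.5176, r_2=0.5176, r_3=2.5882 — all match ✓
No second candidate reproduces the full scan.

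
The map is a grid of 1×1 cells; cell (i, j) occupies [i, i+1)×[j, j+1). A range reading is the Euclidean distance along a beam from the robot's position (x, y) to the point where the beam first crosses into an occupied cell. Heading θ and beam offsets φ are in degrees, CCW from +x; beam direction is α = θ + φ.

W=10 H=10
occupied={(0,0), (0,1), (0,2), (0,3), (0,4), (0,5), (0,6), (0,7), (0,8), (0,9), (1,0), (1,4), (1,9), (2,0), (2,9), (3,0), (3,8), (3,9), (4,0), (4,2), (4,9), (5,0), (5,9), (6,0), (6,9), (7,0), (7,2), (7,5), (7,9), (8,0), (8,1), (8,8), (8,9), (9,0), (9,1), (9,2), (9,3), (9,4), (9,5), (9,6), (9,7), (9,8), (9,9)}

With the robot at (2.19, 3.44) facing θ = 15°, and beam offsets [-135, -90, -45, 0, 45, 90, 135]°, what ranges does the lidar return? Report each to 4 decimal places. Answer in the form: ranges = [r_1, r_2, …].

ranges = [2.3800, 2.5261, 2.0900, 7.0502, 6.4201, 0.7341, 1.1200]

beam 1: φ=-135°, α=240°
  d=(-0.5000,-0.8660)  start (2,3)  tX=0.3800 tY=0.5081  stride 1/|dx|=2.0000 1/|dy|=1.1547
    cross x-line → (1,3), t=0.3800
    cross y-line → (1,2), t=0.5081
    cross y-line → (1,1), t=1.6628
    cross x-line → (0,1), t=2.3800 (wall)
  → r_1 = 2.3800
beam 2: φ=-90°, α=285°
  d=(0.2588,-0.9659)  start (2,3)  tX=3.1296 tY=0.4555  stride 1/|dx|=3.8637 1/|dy|=1.0353
    cross y-line → (2,2), t=0.4555
    cross y-line → (2,1), t=1.4908
    cross y-line → (2,0), t=2.5261 (wall)
  → r_2 = 2.5261
beam 3: φ=-45°, α=330°
  d=(0.8660,-0.5000)  start (2,3)  tX=0.9353 tY=0.8800  stride 1/|dx|=1.1547 1/|dy|=2.0000
    cross y-line → (2,2), t=0.8800
    cross x-line → (3,2), t=0.9353
    cross x-line → (4,2), t=2.0900 (wall)
  → r_3 = 2.0900
beam 4: φ=0°, α=15°
  d=(0.9659,0.2588)  start (2,3)  tX=0.8386 tY=2.1637  stride 1/|dx|=1.0353 1/|dy|=3.8637
    cross x-line → (3,3), t=0.8386
    cross x-line → (4,3), t=1.8738
    cross y-line → (4,4), t=2.1637
    cross x-line → (5,4), t=2.9091
    cross x-line → (6,4), t=3.9444
    cross x-line → (7,4), t=4.9797
    cross x-line → (8,4), t=6.0150
    cross y-line → (8,5), t=6.0274
    cross x-line → (9,5), t=7.0502 (wall)
  → r_4 = 7.0502
beam 5: φ=45°, α=60°
  d=(0.5000,0.8660)  start (2,3)  tX=1.6200 tY=0.6466  stride 1/|dx|=2.0000 1/|dy|=1.1547
    cross y-line → (2,4), t=0.6466
    cross x-line → (3,4), t=1.6200
    cross y-line → (3,5), t=1.8013
    cross y-line → (3,6), t=2.9560
    cross x-line → (4,6), t=3.6200
    cross y-line → (4,7), t=4.1107
    cross y-line → (4,8), t=5.2654
    cross x-line → (5,8), t=5.6200
    cross y-line → (5,9), t=6.4201 (wall)
  → r_5 = 6.4201
beam 6: φ=90°, α=105°
  d=(-0.2588,0.9659)  start (2,3)  tX=0.7341 tY=0.5798  stride 1/|dx|=3.8637 1/|dy|=1.0353
    cross y-line → (2,4), t=0.5798
    cross x-line → (1,4), t=0.7341 (wall)
  → r_6 = 0.7341
beam 7: φ=135°, α=150°
  d=(-0.8660,0.5000)  start (2,3)  tX=0.2194 tY=1.1200  stride 1/|dx|=1.1547 1/|dy|=2.0000
    cross x-line → (1,3), t=0.2194
    cross y-line → (1,4), t=1.1200 (wall)
  → r_7 = 1.1200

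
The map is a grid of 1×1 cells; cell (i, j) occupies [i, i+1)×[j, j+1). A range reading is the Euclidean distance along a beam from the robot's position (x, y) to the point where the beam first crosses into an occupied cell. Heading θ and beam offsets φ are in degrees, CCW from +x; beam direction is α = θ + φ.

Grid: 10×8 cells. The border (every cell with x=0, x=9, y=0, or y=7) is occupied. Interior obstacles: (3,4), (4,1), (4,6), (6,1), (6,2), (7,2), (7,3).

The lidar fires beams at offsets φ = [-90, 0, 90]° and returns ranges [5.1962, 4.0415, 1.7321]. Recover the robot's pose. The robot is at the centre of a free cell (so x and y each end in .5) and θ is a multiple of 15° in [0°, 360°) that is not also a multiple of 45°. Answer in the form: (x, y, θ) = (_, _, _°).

(x, y, θ) = (5.5, 5.5, 330°)

Candidates: 41 free-cell centres × 16 headings = 656 poses. Raycast each; keep the one whose scan matches to 4 dp.
  (5.5, 2.5, 300°): beam 1 = 1.0000 ≠ 5.1962 ✗
  (7.5, 5.5, 210°): beam 1 = 1.7321 ≠ 5.1962 ✗
  (1.5, 3.5, 330°): beam 1 = 1.0000 ≠ 5.1962 ✗
  …
  (5.5, 5.5, 330°): r_1=5.1962, r_2=4.0415, r_3=1.7321 — all match ✓
Only this pose fits every beam.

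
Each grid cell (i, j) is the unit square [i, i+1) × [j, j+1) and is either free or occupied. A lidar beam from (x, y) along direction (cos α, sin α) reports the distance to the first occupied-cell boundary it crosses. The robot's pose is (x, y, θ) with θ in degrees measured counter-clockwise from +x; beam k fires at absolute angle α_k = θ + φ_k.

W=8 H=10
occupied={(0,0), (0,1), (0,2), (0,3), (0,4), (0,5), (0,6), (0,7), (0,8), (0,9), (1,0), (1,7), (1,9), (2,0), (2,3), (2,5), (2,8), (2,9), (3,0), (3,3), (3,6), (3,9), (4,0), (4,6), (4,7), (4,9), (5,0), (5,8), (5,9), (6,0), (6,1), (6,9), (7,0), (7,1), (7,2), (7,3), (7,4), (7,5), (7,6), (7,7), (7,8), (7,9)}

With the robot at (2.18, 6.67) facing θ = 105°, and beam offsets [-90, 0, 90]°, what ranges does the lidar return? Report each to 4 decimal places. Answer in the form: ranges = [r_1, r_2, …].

beam 1: φ=-90°, α=15°
  dir = (cos 15°, sin 15°) = (0.9659, 0.2588); from cell (2,6)
  next x-line at t=0.8489, next y-line at t=1.2750; Δt_x=1.0353, Δt_y=3.8637
    x: enter (3,6) at t=0.8489 ← occupied
  → r_1 = 0.8489
beam 2: φ=0°, α=105°
  dir = (cos 105°, sin 105°) = (-0.2588, 0.9659); from cell (2,6)
  next x-line at t=0.6955, next y-line at t=0.3416; Δt_x=3.8637, Δt_y=1.0353
    y: enter (2,7) at t=0.3416
    x: enter (1,7) at t=0.6955 ← occupied
  → r_2 = 0.6955
beam 3: φ=90°, α=195°
  dir = (cos 195°, sin 195°) = (-0.9659, -0.2588); from cell (2,6)
  next x-line at t=0.1863, next y-line at t=2.5887; Δt_x=1.0353, Δt_y=3.8637
    x: enter (1,6) at t=0.1863
    x: enter (0,6) at t=1.2216 ← occupied
  → r_3 = 1.2216

ranges = [0.8489, 0.6955, 1.2216]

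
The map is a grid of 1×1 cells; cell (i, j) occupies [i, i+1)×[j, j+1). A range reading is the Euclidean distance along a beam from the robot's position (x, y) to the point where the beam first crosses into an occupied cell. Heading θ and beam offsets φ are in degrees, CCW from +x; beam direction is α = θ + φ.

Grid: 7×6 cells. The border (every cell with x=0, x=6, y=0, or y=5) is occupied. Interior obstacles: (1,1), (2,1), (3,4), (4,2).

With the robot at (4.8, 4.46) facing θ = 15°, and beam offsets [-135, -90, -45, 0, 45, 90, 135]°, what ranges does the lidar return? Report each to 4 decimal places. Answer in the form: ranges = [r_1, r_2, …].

beam 1: φ=-135°, α=240°
  cosα=-0.5000 sinα=-0.8660 | (4,4) | tMaxX 1.6000 tMaxY 0.5312 | tΔX 2.0000 tΔY 1.1547
    t=0.5312 [y] (4,3)
    t=1.6000 [x] (3,3)
    t=1.6859 [y] (3,2)
    t=2.8406 [y] (3,1)
    t=3.6000 [x] (2,1) — stop
  → r_1 = 3.6000
beam 2: φ=-90°, α=285°
  cosα=0.2588 sinα=-0.9659 | (4,4) | tMaxX 0.7727 tMaxY 0.4762 | tΔX 3.8637 tΔY 1.0353
    t=0.4762 [y] (4,3)
    t=0.7727 [x] (5,3)
    t=1.5115 [y] (5,2)
    t=2.5468 [y] (5,1)
    t=3.5821 [y] (5,0) — stop
  → r_2 = 3.5821
beam 3: φ=-45°, α=330°
  cosα=0.8660 sinα=-0.5000 | (4,4) | tMaxX 0.2309 tMaxY 0.9200 | tΔX 1.1547 tΔY 2.0000
    t=0.2309 [x] (5,4)
    t=0.9200 [y] (5,3)
    t=1.3856 [x] (6,3) — stop
  → r_3 = 1.3856
beam 4: φ=0°, α=15°
  cosα=0.9659 sinα=0.2588 | (4,4) | tMaxX 0.2071 tMaxY 2.0864 | tΔX 1.0353 tΔY 3.8637
    t=0.2071 [x] (5,4)
    t=1.2423 [x] (6,4) — stop
  → r_4 = 1.2423
beam 5: φ=45°, α=60°
  cosα=0.5000 sinα=0.8660 | (4,4) | tMaxX 0.4000 tMaxY 0.6235 | tΔX 2.0000 tΔY 1.1547
    t=0.4000 [x] (5,4)
    t=0.6235 [y] (5,5) — stop
  → r_5 = 0.6235
beam 6: φ=90°, α=105°
  cosα=-0.2588 sinα=0.9659 | (4,4) | tMaxX 3.0910 tMaxY 0.5590 | tΔX 3.8637 tΔY 1.0353
    t=0.5590 [y] (4,5) — stop
  → r_6 = 0.5590
beam 7: φ=135°, α=150°
  cosα=-0.8660 sinα=0.5000 | (4,4) | tMaxX 0.9238 tMaxY 1.0800 | tΔX 1.1547 tΔY 2.0000
    t=0.9238 [x] (3,4) — stop
  → r_7 = 0.9238

ranges = [3.6000, 3.5821, 1.3856, 1.2423, 0.6235, 0.5590, 0.9238]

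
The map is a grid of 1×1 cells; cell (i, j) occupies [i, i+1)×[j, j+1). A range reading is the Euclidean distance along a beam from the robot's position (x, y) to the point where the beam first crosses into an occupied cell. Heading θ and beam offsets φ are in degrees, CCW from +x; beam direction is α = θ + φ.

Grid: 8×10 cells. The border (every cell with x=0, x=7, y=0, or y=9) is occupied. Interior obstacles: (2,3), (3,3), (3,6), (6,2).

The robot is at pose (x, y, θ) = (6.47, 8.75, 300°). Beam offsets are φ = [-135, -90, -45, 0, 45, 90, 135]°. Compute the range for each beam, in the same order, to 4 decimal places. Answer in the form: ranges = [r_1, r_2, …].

ranges = [0.9659, 3.5000, 8.0234, 1.0600, 0.5487, 0.5000, 0.2588]

beam 1: φ=-135°, α=165°
  cosα=-0.9659 sinα=0.2588 | (6,8) | tMaxX 0.4866 tMaxY 0.9659 | tΔX 1.0353 tΔY 3.8637
    t=0.4866 [x] (5,8)
    t=0.9659 [y] (5,9) — stop
  → r_1 = 0.9659
beam 2: φ=-90°, α=210°
  cosα=-0.8660 sinα=-0.5000 | (6,8) | tMaxX 0.5427 tMaxY 1.5000 | tΔX 1.1547 tΔY 2.0000
    t=0.5427 [x] (5,8)
    t=1.5000 [y] (5,7)
    t=1.6974 [x] (4,7)
    t=2.8521 [x] (3,7)
    t=3.5000 [y] (3,6) — stop
  → r_2 = 3.5000
beam 3: φ=-45°, α=255°
  cosα=-0.2588 sinα=-0.9659 | (6,8) | tMaxX 1.8159 tMaxY 0.7765 | tΔX 3.8637 tΔY 1.0353
    t=0.7765 [y] (6,7)
    t=1.8117 [y] (6,6)
    t=1.8159 [x] (5,6)
    t=2.8470 [y] (5,5)
    t=3.8823 [y] (5,4)
    t=4.9176 [y] (5,3)
    t=5.6796 [x] (4,3)
    t=5.9528 [y] (4,2)
    t=6.9881 [y] (4,1)
    t=8.0234 [y] (4,0) — stop
  → r_3 = 8.0234
beam 4: φ=0°, α=300°
  cosα=0.5000 sinα=-0.8660 | (6,8) | tMaxX 1.0600 tMaxY 0.8660 | tΔX 2.0000 tΔY 1.1547
    t=0.8660 [y] (6,7)
    t=1.0600 [x] (7,7) — stop
  → r_4 = 1.0600
beam 5: φ=45°, α=345°
  cosα=0.9659 sinα=-0.2588 | (6,8) | tMaxX 0.5487 tMaxY 2.8978 | tΔX 1.0353 tΔY 3.8637
    t=0.5487 [x] (7,8) — stop
  → r_5 = 0.5487
beam 6: φ=90°, α=30°
  cosα=0.8660 sinα=0.5000 | (6,8) | tMaxX 0.6120 tMaxY 0.5000 | tΔX 1.1547 tΔY 2.0000
    t=0.5000 [y] (6,9) — stop
  → r_6 = 0.5000
beam 7: φ=135°, α=75°
  cosα=0.2588 sinα=0.9659 | (6,8) | tMaxX 2.0478 tMaxY 0.2588 | tΔX 3.8637 tΔY 1.0353
    t=0.2588 [y] (6,9) — stop
  → r_7 = 0.2588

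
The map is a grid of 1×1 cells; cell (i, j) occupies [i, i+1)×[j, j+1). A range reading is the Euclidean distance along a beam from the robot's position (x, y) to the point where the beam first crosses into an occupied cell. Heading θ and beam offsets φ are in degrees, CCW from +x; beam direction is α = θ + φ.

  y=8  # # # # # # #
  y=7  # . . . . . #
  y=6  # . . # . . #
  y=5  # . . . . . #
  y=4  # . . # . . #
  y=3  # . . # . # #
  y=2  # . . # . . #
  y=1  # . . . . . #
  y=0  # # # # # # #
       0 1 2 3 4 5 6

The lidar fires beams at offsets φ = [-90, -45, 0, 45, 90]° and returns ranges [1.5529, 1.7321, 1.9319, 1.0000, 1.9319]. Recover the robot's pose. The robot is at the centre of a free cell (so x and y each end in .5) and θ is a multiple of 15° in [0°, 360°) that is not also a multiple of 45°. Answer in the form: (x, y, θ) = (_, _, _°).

(x, y, θ) = (4.5, 1.5, 105°)

The pose lattice has 30·16 = 480 candidates. Test each by forward raycasting.
  (3.5, 7.5, 345°): beam 1 = 0.5176 ≠ 1.5529 ✗
  (4.5, 7.5, 255°): beam 1 = 1.9319 ≠ 1.5529 ✗
  (2.5, 6.5, 75°): beam 1 = 0.5176 ≠ 1.5529 ✗
  …
  (4.5, 1.5, 105°): r_1=1.5529, r_2=1.7321, r_3=1.9319, r_4=1.0000, r_5=1.9319 — all match ✓
No second candidate reproduces the full scan.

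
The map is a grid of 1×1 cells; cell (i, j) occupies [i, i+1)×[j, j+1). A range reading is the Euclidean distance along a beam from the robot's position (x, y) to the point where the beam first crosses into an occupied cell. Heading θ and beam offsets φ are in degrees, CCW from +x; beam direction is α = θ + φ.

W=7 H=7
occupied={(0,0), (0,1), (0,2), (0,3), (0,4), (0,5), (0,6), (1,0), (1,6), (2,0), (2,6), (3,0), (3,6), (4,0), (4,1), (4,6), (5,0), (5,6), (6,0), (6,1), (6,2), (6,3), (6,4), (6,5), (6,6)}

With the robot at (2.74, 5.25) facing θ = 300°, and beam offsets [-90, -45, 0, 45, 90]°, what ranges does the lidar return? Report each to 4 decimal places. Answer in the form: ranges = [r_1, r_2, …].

beam 1: φ=-90°, α=210°
  direction (-0.8660, -0.5000); cell (2,5); t to first gridline: x 0.8545, y 0.5000 (then +1.1547 / +2.0000)
    (2,4) via y @ 0.5000
    (1,4) via x @ 0.8545
    (0,4) via x @ 2.0092  # hit
  → r_1 = 2.0092
beam 2: φ=-45°, α=255°
  direction (-0.2588, -0.9659); cell (2,5); t to first gridline: x 2.8591, y 0.2588 (then +3.8637 / +1.0353)
    (2,4) via y @ 0.2588
    (2,3) via y @ 1.2941
    (2,2) via y @ 2.3294
    (1,2) via x @ 2.8591
    (1,1) via y @ 3.3646
    (1,0) via y @ 4.3999  # hit
  → r_2 = 4.3999
beam 3: φ=0°, α=300°
  direction (0.5000, -0.8660); cell (2,5); t to first gridline: x 0.5200, y 0.2887 (then +2.0000 / +1.1547)
    (2,4) via y @ 0.2887
    (3,4) via x @ 0.5200
    (3,3) via y @ 1.4434
    (4,3) via x @ 2.5200
    (4,2) via y @ 2.5981
    (4,1) via y @ 3.7528  # hit
  → r_3 = 3.7528
beam 4: φ=45°, α=345°
  direction (0.9659, -0.2588); cell (2,5); t to first gridline: x 0.2692, y 0.9659 (then +1.0353 / +3.8637)
    (3,5) via x @ 0.2692
    (3,4) via y @ 0.9659
    (4,4) via x @ 1.3044
    (5,4) via x @ 2.3397
    (6,4) via x @ 3.3750  # hit
  → r_4 = 3.3750
beam 5: φ=90°, α=30°
  direction (0.8660, 0.5000); cell (2,5); t to first gridline: x 0.3002, y 1.5000 (then +1.1547 / +2.0000)
    (3,5) via x @ 0.3002
    (4,5) via x @ 1.4549
    (4,6) via y @ 1.5000  # hit
  → r_5 = 1.5000

ranges = [2.0092, 4.3999, 3.7528, 3.3750, 1.5000]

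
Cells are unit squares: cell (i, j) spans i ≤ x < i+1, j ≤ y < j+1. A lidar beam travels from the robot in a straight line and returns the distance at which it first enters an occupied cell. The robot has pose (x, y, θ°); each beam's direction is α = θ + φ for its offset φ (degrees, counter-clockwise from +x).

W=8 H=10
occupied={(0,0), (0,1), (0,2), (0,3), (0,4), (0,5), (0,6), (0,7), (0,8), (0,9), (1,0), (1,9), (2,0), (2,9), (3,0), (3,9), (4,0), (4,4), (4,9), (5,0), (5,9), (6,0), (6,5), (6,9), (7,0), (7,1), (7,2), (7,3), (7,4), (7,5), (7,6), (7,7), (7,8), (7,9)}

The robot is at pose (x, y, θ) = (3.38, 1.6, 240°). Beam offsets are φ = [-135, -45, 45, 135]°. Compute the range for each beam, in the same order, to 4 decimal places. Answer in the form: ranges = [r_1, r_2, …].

beam 1: φ=-135°, α=105°
  dir = (cos 105°, sin 105°) = (-0.2588, 0.9659); from cell (3,1)
  next x-line at t=1.4682, next y-line at t=0.4141; Δt_x=3.8637, Δt_y=1.0353
    y: enter (3,2) at t=0.4141
    y: enter (3,3) at t=1.4494
    x: enter (2,3) at t=1.4682
    y: enter (2,4) at t=2.4847
    y: enter (2,5) at t=3.5199
    y: enter (2,6) at t=4.5552
    x: enter (1,6) at t=5.3319
    y: enter (1,7) at t=5.5905
    y: enter (1,8) at t=6.6258
    y: enter (1,9) at t=7.6610 ← occupied
  → r_1 = 7.6610
beam 2: φ=-45°, α=195°
  dir = (cos 195°, sin 195°) = (-0.9659, -0.2588); from cell (3,1)
  next x-line at t=0.3934, next y-line at t=2.3182; Δt_x=1.0353, Δt_y=3.8637
    x: enter (2,1) at t=0.3934
    x: enter (1,1) at t=1.4287
    y: enter (1,0) at t=2.3182 ← occupied
  → r_2 = 2.3182
beam 3: φ=45°, α=285°
  dir = (cos 285°, sin 285°) = (0.2588, -0.9659); from cell (3,1)
  next x-line at t=2.3955, next y-line at t=0.6212; Δt_x=3.8637, Δt_y=1.0353
    y: enter (3,0) at t=0.6212 ← occupied
  → r_3 = 0.6212
beam 4: φ=135°, α=15°
  dir = (cos 15°, sin 15°) = (0.9659, 0.2588); from cell (3,1)
  next x-line at t=0.6419, next y-line at t=1.5455; Δt_x=1.0353, Δt_y=3.8637
    x: enter (4,1) at t=0.6419
    y: enter (4,2) at t=1.5455
    x: enter (5,2) at t=1.6771
    x: enter (6,2) at t=2.7124
    x: enter (7,2) at t=3.7477 ← occupied
  → r_4 = 3.7477

ranges = [7.6610, 2.3182, 0.6212, 3.7477]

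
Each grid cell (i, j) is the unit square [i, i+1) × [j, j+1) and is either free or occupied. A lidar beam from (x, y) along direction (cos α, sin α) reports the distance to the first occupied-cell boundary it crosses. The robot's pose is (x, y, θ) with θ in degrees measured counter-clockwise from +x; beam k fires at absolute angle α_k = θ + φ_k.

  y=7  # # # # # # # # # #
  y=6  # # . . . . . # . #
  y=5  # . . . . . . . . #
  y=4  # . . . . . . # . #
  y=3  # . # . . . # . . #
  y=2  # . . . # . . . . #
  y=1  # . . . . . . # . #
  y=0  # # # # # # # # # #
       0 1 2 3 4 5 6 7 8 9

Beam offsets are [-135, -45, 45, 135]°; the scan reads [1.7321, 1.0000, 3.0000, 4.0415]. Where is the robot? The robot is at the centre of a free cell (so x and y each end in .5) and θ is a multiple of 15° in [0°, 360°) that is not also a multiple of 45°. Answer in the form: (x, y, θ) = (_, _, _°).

(x, y, θ) = (2.5, 5.5, 195°)

Candidates: 41 free-cell centres × 16 headings = 656 poses. Raycast each; keep the one whose scan matches to 4 dp.
  (1.5, 2.5, 15°): beam 1 = 1.0000 ≠ 1.7321 ✗
  (3.5, 3.5, 30°): beam 1 = 2.5882 ≠ 1.7321 ✗
  (3.5, 4.5, 150°): beam 1 = 5.6940 ≠ 1.7321 ✗
  (2.5, 6.5, 120°): beam 1 = 6.7293 ≠ 1.7321 ✗
  …
  (2.5, 5.5, 195°): r_1=1.7321, r_2=1.0000, r_3=3.0000, r_4=4.0415 — all match ✓
Only this pose fits every beam.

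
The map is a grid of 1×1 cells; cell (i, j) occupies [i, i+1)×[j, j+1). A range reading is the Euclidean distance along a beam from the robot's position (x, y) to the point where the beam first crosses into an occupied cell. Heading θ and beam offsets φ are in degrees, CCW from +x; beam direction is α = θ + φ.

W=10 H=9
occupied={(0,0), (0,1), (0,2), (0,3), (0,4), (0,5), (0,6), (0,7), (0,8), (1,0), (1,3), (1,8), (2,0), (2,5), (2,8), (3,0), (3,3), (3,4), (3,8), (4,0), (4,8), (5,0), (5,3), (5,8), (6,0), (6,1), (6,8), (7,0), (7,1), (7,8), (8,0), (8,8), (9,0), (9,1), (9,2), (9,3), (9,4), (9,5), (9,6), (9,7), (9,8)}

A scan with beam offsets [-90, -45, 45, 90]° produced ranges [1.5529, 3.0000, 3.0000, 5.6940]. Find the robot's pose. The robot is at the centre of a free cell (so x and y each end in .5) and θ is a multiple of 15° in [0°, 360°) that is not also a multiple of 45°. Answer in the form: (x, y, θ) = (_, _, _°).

(x, y, θ) = (7.5, 6.5, 195°)

Enumerate (i+0.5, j+0.5, θ) over the 49 free cells and 16 admissible headings. For each, cast all 4 beams and compare to the given ranges.
  (6.5, 3.5, 105°): beam 1 = 2.5882 ≠ 1.5529 ✗
  (2.5, 3.5, 75°): beam 1 = 0.5176 ≠ 1.5529 ✗
  (7.5, 4.5, 240°): beam 1 = 7.0000 ≠ 1.5529 ✗
  (8.5, 2.5, 210°): beam 1 = 6.3509 ≠ 1.5529 ✗
  …
  (7.5, 6.5, 195°): r_1=1.5529, r_2=3.0000, r_3=3.0000, r_4=5.6940 — all match ✓
Only this pose fits every beam.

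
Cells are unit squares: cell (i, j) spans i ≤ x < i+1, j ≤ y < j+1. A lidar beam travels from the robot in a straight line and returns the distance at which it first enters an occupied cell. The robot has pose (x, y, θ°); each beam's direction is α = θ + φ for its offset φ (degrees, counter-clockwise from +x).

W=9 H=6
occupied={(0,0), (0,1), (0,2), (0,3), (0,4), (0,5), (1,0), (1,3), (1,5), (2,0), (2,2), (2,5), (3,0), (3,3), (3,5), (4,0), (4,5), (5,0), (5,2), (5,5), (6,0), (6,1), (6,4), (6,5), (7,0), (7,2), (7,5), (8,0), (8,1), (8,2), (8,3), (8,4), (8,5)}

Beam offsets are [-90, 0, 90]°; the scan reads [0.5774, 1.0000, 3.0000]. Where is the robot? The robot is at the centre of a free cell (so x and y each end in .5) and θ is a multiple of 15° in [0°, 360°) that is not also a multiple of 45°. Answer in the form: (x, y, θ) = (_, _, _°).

Candidates: 21 free-cell centres × 16 headings = 336 poses. Raycast each; keep the one whose scan matches to 4 dp.
  (3.5, 1.5, 255°): beam 1 = 2.5882 ≠ 0.5774 ✗
  (4.5, 2.5, 30°): beam 1 = 1.7321 ≠ 0.5774 ✗
  (4.5, 3.5, 240°): beam 2 = 2.8868 ≠ 1.0000 ✗
  (5.5, 1.5, 195°): beam 1 = 0.5176 ≠ 0.5774 ✗
  …
  (4.5, 2.5, 120°): r_1=0.5774, r_2=1.0000, r_3=3.0000 — all match ✓
Unique over the lattice → pose = (4.5, 2.5, 120°).

(x, y, θ) = (4.5, 2.5, 120°)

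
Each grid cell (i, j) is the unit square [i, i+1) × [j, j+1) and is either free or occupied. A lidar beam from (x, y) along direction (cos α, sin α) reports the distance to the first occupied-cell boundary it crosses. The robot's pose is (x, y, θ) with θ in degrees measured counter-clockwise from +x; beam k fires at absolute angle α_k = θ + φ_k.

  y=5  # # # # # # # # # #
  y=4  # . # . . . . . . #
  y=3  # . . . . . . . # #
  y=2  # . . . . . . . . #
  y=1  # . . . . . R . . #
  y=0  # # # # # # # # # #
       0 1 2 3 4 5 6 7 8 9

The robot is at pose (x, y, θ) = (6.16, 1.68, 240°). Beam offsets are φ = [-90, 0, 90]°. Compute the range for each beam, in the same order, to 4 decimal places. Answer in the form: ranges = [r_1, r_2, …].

beam 1: φ=-90°, α=150°
  cosα=-0.8660 sinα=0.5000 | (6,1) | tMaxX 0.1848 tMaxY 0.6400 | tΔX 1.1547 tΔY 2.0000
    t=0.1848 [x] (5,1)
    t=0.6400 [y] (5,2)
    t=1.3395 [x] (4,2)
    t=2.4942 [x] (3,2)
    t=2.6400 [y] (3,3)
    t=3.6489 [x] (2,3)
    t=4.6400 [y] (2,4) — stop
  → r_1 = 4.6400
beam 2: φ=0°, α=240°
  cosα=-0.5000 sinα=-0.8660 | (6,1) | tMaxX 0.3200 tMaxY 0.7852 | tΔX 2.0000 tΔY 1.1547
    t=0.3200 [x] (5,1)
    t=0.7852 [y] (5,0) — stop
  → r_2 = 0.7852
beam 3: φ=90°, α=330°
  cosα=0.8660 sinα=-0.5000 | (6,1) | tMaxX 0.9699 tMaxY 1.3600 | tΔX 1.1547 tΔY 2.0000
    t=0.9699 [x] (7,1)
    t=1.3600 [y] (7,0) — stop
  → r_3 = 1.3600

ranges = [4.6400, 0.7852, 1.3600]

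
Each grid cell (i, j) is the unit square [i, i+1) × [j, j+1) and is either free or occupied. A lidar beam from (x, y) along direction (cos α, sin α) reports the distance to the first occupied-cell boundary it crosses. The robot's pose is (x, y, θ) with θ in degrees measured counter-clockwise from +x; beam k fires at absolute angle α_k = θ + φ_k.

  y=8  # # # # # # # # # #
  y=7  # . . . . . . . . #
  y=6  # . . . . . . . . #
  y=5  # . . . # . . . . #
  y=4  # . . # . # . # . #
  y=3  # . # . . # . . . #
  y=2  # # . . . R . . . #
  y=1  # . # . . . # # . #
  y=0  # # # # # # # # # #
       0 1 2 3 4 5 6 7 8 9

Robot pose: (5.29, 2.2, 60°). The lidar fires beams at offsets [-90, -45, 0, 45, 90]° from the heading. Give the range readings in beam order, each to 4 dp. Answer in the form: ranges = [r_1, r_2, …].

beam 1: φ=-90°, α=330°
  dir = (cos 330°, sin 330°) = (0.8660, -0.5000); from cell (5,2)
  next x-line at t=0.8198, next y-line at t=0.4000; Δt_x=1.1547, Δt_y=2.0000
    y: enter (5,1) at t=0.4000
    x: enter (6,1) at t=0.8198 ← occupied
  → r_1 = 0.8198
beam 2: φ=-45°, α=15°
  dir = (cos 15°, sin 15°) = (0.9659, 0.2588); from cell (5,2)
  next x-line at t=0.7350, next y-line at t=3.0910; Δt_x=1.0353, Δt_y=3.8637
    x: enter (6,2) at t=0.7350
    x: enter (7,2) at t=1.7703
    x: enter (8,2) at t=2.8056
    y: enter (8,3) at t=3.0910
    x: enter (9,3) at t=3.8409 ← occupied
  → r_2 = 3.8409
beam 3: φ=0°, α=60°
  dir = (cos 60°, sin 60°) = (0.5000, 0.8660); from cell (5,2)
  next x-line at t=1.4200, next y-line at t=0.9238; Δt_x=2.0000, Δt_y=1.1547
    y: enter (5,3) at t=0.9238 ← occupied
  → r_3 = 0.9238
beam 4: φ=45°, α=105°
  dir = (cos 105°, sin 105°) = (-0.2588, 0.9659); from cell (5,2)
  next x-line at t=1.1205, next y-line at t=0.8282; Δt_x=3.8637, Δt_y=1.0353
    y: enter (5,3) at t=0.8282 ← occupied
  → r_4 = 0.8282
beam 5: φ=90°, α=150°
  dir = (cos 150°, sin 150°) = (-0.8660, 0.5000); from cell (5,2)
  next x-line at t=0.3349, next y-line at t=1.6000; Δt_x=1.1547, Δt_y=2.0000
    x: enter (4,2) at t=0.3349
    x: enter (3,2) at t=1.4896
    y: enter (3,3) at t=1.6000
    x: enter (2,3) at t=2.6443 ← occupied
  → r_5 = 2.6443

ranges = [0.8198, 3.8409, 0.9238, 0.8282, 2.6443]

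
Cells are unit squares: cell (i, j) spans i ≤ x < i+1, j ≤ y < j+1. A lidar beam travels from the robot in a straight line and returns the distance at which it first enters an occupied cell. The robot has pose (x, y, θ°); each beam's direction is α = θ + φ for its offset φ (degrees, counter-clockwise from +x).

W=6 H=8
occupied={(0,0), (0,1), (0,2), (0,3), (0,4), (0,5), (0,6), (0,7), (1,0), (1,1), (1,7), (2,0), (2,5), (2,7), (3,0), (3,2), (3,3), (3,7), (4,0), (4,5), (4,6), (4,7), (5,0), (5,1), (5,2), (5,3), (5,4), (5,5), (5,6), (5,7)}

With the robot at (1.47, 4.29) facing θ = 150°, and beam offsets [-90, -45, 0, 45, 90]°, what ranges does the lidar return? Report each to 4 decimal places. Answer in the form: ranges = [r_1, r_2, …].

beam 1: φ=-90°, α=60°
  dir = (cos 60°, sin 60°) = (0.5000, 0.8660); from cell (1,4)
  next x-line at t=1.0600, next y-line at t=0.8198; Δt_x=2.0000, Δt_y=1.1547
    y: enter (1,5) at t=0.8198
    x: enter (2,5) at t=1.0600 ← occupied
  → r_1 = 1.0600
beam 2: φ=-45°, α=105°
  dir = (cos 105°, sin 105°) = (-0.2588, 0.9659); from cell (1,4)
  next x-line at t=1.8159, next y-line at t=0.7350; Δt_x=3.8637, Δt_y=1.0353
    y: enter (1,5) at t=0.7350
    y: enter (1,6) at t=1.7703
    x: enter (0,6) at t=1.8159 ← occupied
  → r_2 = 1.8159
beam 3: φ=0°, α=150°
  dir = (cos 150°, sin 150°) = (-0.8660, 0.5000); from cell (1,4)
  next x-line at t=0.5427, next y-line at t=1.4200; Δt_x=1.1547, Δt_y=2.0000
    x: enter (0,4) at t=0.5427 ← occupied
  → r_3 = 0.5427
beam 4: φ=45°, α=195°
  dir = (cos 195°, sin 195°) = (-0.9659, -0.2588); from cell (1,4)
  next x-line at t=0.4866, next y-line at t=1.1205; Δt_x=1.0353, Δt_y=3.8637
    x: enter (0,4) at t=0.4866 ← occupied
  → r_4 = 0.4866
beam 5: φ=90°, α=240°
  dir = (cos 240°, sin 240°) = (-0.5000, -0.8660); from cell (1,4)
  next x-line at t=0.9400, next y-line at t=0.3349; Δt_x=2.0000, Δt_y=1.1547
    y: enter (1,3) at t=0.3349
    x: enter (0,3) at t=0.9400 ← occupied
  → r_5 = 0.9400

ranges = [1.0600, 1.8159, 0.5427, 0.4866, 0.9400]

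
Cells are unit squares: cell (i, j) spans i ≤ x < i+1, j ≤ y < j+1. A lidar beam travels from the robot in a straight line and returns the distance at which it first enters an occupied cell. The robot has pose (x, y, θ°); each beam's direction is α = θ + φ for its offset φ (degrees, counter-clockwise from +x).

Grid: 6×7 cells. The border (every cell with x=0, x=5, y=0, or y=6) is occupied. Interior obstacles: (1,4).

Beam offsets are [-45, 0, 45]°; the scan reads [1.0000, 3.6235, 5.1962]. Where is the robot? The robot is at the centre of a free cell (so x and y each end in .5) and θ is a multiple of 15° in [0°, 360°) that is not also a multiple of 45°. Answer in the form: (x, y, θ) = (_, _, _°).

(x, y, θ) = (1.5, 1.5, 15°)

Candidates: 19 free-cell centres × 16 headings = 304 poses. Raycast each; keep the one whose scan matches to 4 dp.
  (4.5, 3.5, 150°): beam 1 = 2.5882 ≠ 1.0000 ✗
  (3.5, 2.5, 195°): beam 1 = 2.8868 ≠ 1.0000 ✗
  (1.5, 2.5, 30°): beam 1 = 3.6235 ≠ 1.0000 ✗
  …
  (1.5, 1.5, 15°): r_1=1.0000, r_2=3.6235, r_3=5.1962 — all match ✓
Only this pose fits every beam.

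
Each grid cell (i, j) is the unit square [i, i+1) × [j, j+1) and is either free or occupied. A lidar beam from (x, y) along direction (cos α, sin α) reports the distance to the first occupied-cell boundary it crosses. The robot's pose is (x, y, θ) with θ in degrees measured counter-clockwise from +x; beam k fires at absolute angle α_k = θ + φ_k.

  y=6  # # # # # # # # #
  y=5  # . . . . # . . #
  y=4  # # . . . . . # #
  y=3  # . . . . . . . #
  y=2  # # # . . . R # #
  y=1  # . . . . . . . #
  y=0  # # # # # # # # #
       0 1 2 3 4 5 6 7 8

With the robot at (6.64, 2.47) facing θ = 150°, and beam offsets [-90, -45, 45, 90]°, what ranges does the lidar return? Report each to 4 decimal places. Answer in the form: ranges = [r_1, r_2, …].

beam 1: φ=-90°, α=60°
  direction (0.5000, 0.8660); cell (6,2); t to first gridline: x 0.7200, y 0.6120 (then +2.0000 / +1.1547)
    (6,3) via y @ 0.6120
    (7,3) via x @ 0.7200
    (7,4) via y @ 1.7667  # hit
  → r_1 = 1.7667
beam 2: φ=-45°, α=105°
  direction (-0.2588, 0.9659); cell (6,2); t to first gridline: x 2.4728, y 0.5487 (then +3.8637 / +1.0353)
    (6,3) via y @ 0.5487
    (6,4) via y @ 1.5840
    (5,4) via x @ 2.4728
    (5,5) via y @ 2.6192  # hit
  → r_2 = 2.6192
beam 3: φ=45°, α=195°
  direction (-0.9659, -0.2588); cell (6,2); t to first gridline: x 0.6626, y 1.8159 (then +1.0353 / +3.8637)
    (5,2) via x @ 0.6626
    (4,2) via x @ 1.6979
    (4,1) via y @ 1.8159
    (3,1) via x @ 2.7331
    (2,1) via x @ 3.7684
    (1,1) via x @ 4.8037
    (1,0) via y @ 5.6796  # hit
  → r_3 = 5.6796
beam 4: φ=90°, α=240°
  direction (-0.5000, -0.8660); cell (6,2); t to first gridline: x 1.2800, y 0.5427 (then +2.0000 / +1.1547)
    (6,1) via y @ 0.5427
    (5,1) via x @ 1.2800
    (5,0) via y @ 1.6974  # hit
  → r_4 = 1.6974

ranges = [1.7667, 2.6192, 5.6796, 1.6974]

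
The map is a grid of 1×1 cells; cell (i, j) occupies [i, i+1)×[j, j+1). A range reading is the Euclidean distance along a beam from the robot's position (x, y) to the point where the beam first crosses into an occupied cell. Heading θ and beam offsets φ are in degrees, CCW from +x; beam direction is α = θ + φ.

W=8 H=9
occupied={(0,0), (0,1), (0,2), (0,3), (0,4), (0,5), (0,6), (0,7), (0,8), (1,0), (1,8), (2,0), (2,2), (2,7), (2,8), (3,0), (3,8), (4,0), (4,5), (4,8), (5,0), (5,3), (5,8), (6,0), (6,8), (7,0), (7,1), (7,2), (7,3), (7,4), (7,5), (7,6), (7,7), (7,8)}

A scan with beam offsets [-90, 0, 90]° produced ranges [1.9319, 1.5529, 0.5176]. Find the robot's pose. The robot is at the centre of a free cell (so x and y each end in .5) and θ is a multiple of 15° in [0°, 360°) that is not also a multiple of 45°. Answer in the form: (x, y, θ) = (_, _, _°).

The pose lattice has 38·16 = 608 candidates. Test each by forward raycasting.
  (1.5, 5.5, 105°): beam 1 = 5.6940 ≠ 1.9319 ✗
  (3.5, 5.5, 120°): beam 1 = 0.5774 ≠ 1.9319 ✗
  (6.5, 6.5, 75°): beam 1 = 0.5176 ≠ 1.9319 ✗
  …
  (5.5, 7.5, 345°): r_1=1.9319, r_2=1.5529, r_3=0.5176 — all match ✓
No second candidate reproduces the full scan.

(x, y, θ) = (5.5, 7.5, 345°)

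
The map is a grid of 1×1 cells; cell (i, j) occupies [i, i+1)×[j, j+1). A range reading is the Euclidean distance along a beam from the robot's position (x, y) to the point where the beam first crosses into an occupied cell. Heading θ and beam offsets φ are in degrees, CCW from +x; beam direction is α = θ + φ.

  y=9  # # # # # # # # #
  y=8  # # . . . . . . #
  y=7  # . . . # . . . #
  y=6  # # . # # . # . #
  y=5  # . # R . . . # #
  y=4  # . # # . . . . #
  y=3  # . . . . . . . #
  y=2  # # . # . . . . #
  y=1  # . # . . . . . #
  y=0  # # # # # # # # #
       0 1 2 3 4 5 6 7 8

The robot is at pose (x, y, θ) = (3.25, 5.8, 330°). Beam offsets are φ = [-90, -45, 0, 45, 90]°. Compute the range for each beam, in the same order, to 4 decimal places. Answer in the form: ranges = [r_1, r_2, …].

beam 1: φ=-90°, α=240°
  cosα=-0.5000 sinα=-0.8660 | (3,5) | tMaxX 0.5000 tMaxY 0.9238 | tΔX 2.0000 tΔY 1.1547
    t=0.5000 [x] (2,5) — stop
  → r_1 = 0.5000
beam 2: φ=-45°, α=285°
  cosα=0.2588 sinα=-0.9659 | (3,5) | tMaxX 2.8978 tMaxY 0.8282 | tΔX 3.8637 tΔY 1.0353
    t=0.8282 [y] (3,4) — stop
  → r_2 = 0.8282
beam 3: φ=0°, α=330°
  cosα=0.8660 sinα=-0.5000 | (3,5) | tMaxX 0.8660 tMaxY 1.6000 | tΔX 1.1547 tΔY 2.0000
    t=0.8660 [x] (4,5)
    t=1.6000 [y] (4,4)
    t=2.0207 [x] (5,4)
    t=3.1754 [x] (6,4)
    t=3.6000 [y] (6,3)
    t=4.3301 [x] (7,3)
    t=5.4848 [x] (8,3) — stop
  → r_3 = 5.4848
beam 4: φ=45°, α=15°
  cosα=0.9659 sinα=0.2588 | (3,5) | tMaxX 0.7765 tMaxY 0.7727 | tΔX 1.0353 tΔY 3.8637
    t=0.7727 [y] (3,6) — stop
  → r_4 = 0.7727
beam 5: φ=90°, α=60°
  cosα=0.5000 sinα=0.8660 | (3,5) | tMaxX 1.5000 tMaxY 0.2309 | tΔX 2.0000 tΔY 1.1547
    t=0.2309 [y] (3,6) — stop
  → r_5 = 0.2309

ranges = [0.5000, 0.8282, 5.4848, 0.7727, 0.2309]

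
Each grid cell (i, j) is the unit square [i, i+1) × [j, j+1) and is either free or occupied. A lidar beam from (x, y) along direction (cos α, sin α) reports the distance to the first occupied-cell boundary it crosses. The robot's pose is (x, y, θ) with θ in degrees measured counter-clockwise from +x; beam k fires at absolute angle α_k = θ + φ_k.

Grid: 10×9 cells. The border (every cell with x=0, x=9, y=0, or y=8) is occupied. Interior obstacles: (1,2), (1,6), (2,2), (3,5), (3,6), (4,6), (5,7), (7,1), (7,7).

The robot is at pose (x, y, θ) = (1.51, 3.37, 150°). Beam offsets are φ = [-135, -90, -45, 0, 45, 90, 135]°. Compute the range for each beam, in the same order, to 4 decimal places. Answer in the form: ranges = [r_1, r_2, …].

ranges = [7.7542, 2.9800, 1.9705, 0.5889, 0.5280, 0.4272, 0.3831]

beam 1: φ=-135°, α=15°
  direction (0.9659, 0.2588); cell (1,3); t to first gridline: x 0.5073, y 2.4341 (then +1.0353 / +3.8637)
    (2,3) via x @ 0.5073
    (3,3) via x @ 1.5426
    (3,4) via y @ 2.4341
    (4,4) via x @ 2.5778
    (5,4) via x @ 3.6131
    (6,4) via x @ 4.6484
    (7,4) via x @ 5.6837
    (7,5) via y @ 6.2978
    (8,5) via x @ 6.7189
    (9,5) via x @ 7.7542  # hit
  → r_1 = 7.7542
beam 2: φ=-90°, α=60°
  direction (0.5000, 0.8660); cell (1,3); t to first gridline: x 0.9800, y 0.7275 (then +2.0000 / +1.1547)
    (1,4) via y @ 0.7275
    (2,4) via x @ 0.9800
    (2,5) via y @ 1.8822
    (3,5) via x @ 2.9800  # hit
  → r_2 = 2.9800
beam 3: φ=-45°, α=105°
  direction (-0.2588, 0.9659); cell (1,3); t to first gridline: x 1.9705, y 0.6522 (then +3.8637 / +1.0353)
    (1,4) via y @ 0.6522
    (1,5) via y @ 1.6875
    (0,5) via x @ 1.9705  # hit
  → r_3 = 1.9705
beam 4: φ=0°, α=150°
  direction (-0.8660, 0.5000); cell (1,3); t to first gridline: x 0.5889, y 1.2600 (then +1.1547 / +2.0000)
    (0,3) via x @ 0.5889  # hit
  → r_4 = 0.5889
beam 5: φ=45°, α=195°
  direction (-0.9659, -0.2588); cell (1,3); t to first gridline: x 0.5280, y 1.4296 (then +1.0353 / +3.8637)
    (0,3) via x @ 0.5280  # hit
  → r_5 = 0.5280
beam 6: φ=90°, α=240°
  direction (-0.5000, -0.8660); cell (1,3); t to first gridline: x 1.0200, y 0.4272 (then +2.0000 / +1.1547)
    (1,2) via y @ 0.4272  # hit
  → r_6 = 0.4272
beam 7: φ=135°, α=285°
  direction (0.2588, -0.9659); cell (1,3); t to first gridline: x 1.8932, y 0.3831 (then +3.8637 / +1.0353)
    (1,2) via y @ 0.3831  # hit
  → r_7 = 0.3831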